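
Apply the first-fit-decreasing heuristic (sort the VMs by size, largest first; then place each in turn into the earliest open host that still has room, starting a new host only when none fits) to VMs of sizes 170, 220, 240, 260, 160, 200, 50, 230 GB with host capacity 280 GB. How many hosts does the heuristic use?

7

Sorted descending: 260, 240, 230, 220, 200, 170, 160, 50.
  260 → host 1 (new)  [load 260/280]
  240 → host 2 (new)  [load 240/280]
  230 → host 3 (new)  [load 230/280]
  220 → host 4 (new)  [load 220/280]
  200 → host 5 (new)  [load 200/280]
  170 → host 6 (new)  [load 170/280]
  160 → host 7 (new)  [load 160/280]
  50 → host 3  [load 280/280]
7 hosts opened.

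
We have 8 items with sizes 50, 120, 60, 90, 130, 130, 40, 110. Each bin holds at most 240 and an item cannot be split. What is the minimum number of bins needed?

Total = 130 + 130 + 120 + 110 + 90 + 60 + 50 + 40 = 730.
Lower bound: ⌈730/240⌉ = 4 bins.
A packing using 4 bins:
  bin 1: 130 + 110 = 240
  bin 2: 130 + 90 = 220
  bin 3: 120 + 60 + 50 = 230
  bin 4: 40 = 40
This matches the lower bound, so 4 is optimal.

4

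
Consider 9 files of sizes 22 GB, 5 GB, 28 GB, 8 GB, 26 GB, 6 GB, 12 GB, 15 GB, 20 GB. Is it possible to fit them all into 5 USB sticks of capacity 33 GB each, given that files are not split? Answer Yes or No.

A valid assignment using 5 USB sticks:
  USB stick 1: 28 + 5 = 33
  USB stick 2: 26 + 6 = 32
  USB stick 3: 22 + 8 = 30
  USB stick 4: 20 + 12 = 32
  USB stick 5: 15 = 15
Every load is within 33 GB, so 5 USB sticks suffice.

Yes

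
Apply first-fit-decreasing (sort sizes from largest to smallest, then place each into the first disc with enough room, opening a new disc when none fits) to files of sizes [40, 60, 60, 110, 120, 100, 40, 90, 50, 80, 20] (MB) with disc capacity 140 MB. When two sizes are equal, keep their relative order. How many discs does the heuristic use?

6

Sorted descending: 120, 110, 100, 90, 80, 60, 60, 50, 40, 40, 20.
  120 → disc 1 (new)  [load 120/140]
  110 → disc 2 (new)  [load 110/140]
  100 → disc 3 (new)  [load 100/140]
  90 → disc 4 (new)  [load 90/140]
  80 → disc 5 (new)  [load 80/140]
  60 → disc 5  [load 140/140]
  60 → disc 6 (new)  [load 60/140]
  50 → disc 4  [load 140/140]
  40 → disc 3  [load 140/140]
  40 → disc 6  [load 100/140]
  20 → disc 1  [load 140/140]
6 discs opened.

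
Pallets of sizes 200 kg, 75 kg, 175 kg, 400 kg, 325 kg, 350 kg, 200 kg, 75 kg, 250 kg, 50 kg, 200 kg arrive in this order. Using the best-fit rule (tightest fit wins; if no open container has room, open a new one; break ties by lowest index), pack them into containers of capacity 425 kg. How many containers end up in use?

7

  200 → container 1 (new)  [load 200/425]
  75 → container 1  [load 275/425]
  175 → container 2 (new)  [load 175/425]
  400 → container 3 (new)  [load 400/425]
  325 → container 4 (new)  [load 325/425]
  350 → container 5 (new)  [load 350/425]
  200 → container 2  [load 375/425]
  75 → container 5  [load 425/425]
  250 → container 6 (new)  [load 250/425]
  50 → container 2  [load 425/425]
  200 → container 7 (new)  [load 200/425]
7 containers opened.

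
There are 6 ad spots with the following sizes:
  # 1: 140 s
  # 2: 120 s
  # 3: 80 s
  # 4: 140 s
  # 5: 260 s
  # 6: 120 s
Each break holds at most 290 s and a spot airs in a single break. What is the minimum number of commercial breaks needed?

4

Total = 260 + 140 + 140 + 120 + 120 + 80 = 860 s.
Lower bound: ⌈860/290⌉ = 3 commercial breaks.
A packing using 4 commercial breaks:
  break 1: 260 = 260
  break 2: 140 + 140 = 280
  break 3: 120 + 120 = 240
  break 4: 80 = 80
No arrangement into 3 commercial breaks stays within capacity, so 4 is optimal.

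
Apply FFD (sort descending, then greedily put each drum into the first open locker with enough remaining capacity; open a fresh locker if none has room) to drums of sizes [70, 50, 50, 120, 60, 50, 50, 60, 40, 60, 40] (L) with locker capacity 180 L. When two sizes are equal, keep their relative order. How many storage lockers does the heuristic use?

4

Sorted descending: 120, 70, 60, 60, 60, 50, 50, 50, 50, 40, 40.
  120 → locker 1 (new)  [load 120/180]
  70 → locker 2 (new)  [load 70/180]
  60 → locker 1  [load 180/180]
  60 → locker 2  [load 130/180]
  60 → locker 3 (new)  [load 60/180]
  50 → locker 2  [load 180/180]
  50 → locker 3  [load 110/180]
  50 → locker 3  [load 160/180]
  50 → locker 4 (new)  [load 50/180]
  40 → locker 4  [load 90/180]
  40 → locker 4  [load 130/180]
4 storage lockers opened.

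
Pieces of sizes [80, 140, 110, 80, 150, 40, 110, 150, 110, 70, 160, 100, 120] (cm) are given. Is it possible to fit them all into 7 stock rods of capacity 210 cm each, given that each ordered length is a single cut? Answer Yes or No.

Total = 1420 cm; ⌈1420/210⌉ = 7.
8 pieces each exceed half the capacity and cannot share a stock rod, forcing at least 8 stock rods.
At least 8 stock rods are required, but only 7 are allowed.

No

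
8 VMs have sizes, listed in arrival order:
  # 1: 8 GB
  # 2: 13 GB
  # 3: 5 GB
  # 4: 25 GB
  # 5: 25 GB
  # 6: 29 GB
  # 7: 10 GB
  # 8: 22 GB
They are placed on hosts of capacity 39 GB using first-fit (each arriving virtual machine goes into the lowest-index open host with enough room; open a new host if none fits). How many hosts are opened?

5

  8 → host 1 (new)  [load 8/39]
  13 → host 1  [load 21/39]
  5 → host 1  [load 26/39]
  25 → host 2 (new)  [load 25/39]
  25 → host 3 (new)  [load 25/39]
  29 → host 4 (new)  [load 29/39]
  10 → host 1  [load 36/39]
  22 → host 5 (new)  [load 22/39]
5 hosts opened.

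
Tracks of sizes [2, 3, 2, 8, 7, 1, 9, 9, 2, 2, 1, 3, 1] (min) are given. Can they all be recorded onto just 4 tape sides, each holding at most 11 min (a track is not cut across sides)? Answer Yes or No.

Total = 50 min; ⌈50/11⌉ = 5.
At least 5 tape sides are required, but only 4 are allowed.

No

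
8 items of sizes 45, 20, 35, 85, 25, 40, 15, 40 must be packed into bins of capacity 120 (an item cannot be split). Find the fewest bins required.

Total = 85 + 45 + 40 + 40 + 35 + 25 + 20 + 15 = 305.
Lower bound: ⌈305/120⌉ = 3 bins.
A packing using 3 bins:
  bin 1: 85 + 35 = 120
  bin 2: 45 + 40 + 25 = 110
  bin 3: 40 + 20 + 15 = 75
This matches the lower bound, so 3 is optimal.

3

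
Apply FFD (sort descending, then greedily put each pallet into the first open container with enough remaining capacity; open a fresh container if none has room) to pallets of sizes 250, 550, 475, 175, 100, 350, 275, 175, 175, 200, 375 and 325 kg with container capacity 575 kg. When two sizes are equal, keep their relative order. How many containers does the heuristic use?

Sorted descending: 550, 475, 375, 350, 325, 275, 250, 200, 175, 175, 175, 100.
  550 → container 1 (new)  [load 550/575]
  475 → container 2 (new)  [load 475/575]
  375 → container 3 (new)  [load 375/575]
  350 → container 4 (new)  [load 350/575]
  325 → container 5 (new)  [load 325/575]
  275 → container 6 (new)  [load 275/575]
  250 → container 5  [load 575/575]
  200 → container 3  [load 575/575]
  175 → container 4  [load 525/575]
  175 → container 6  [load 450/575]
  175 → container 7 (new)  [load 175/575]
  100 → container 2  [load 575/575]
7 containers opened.

7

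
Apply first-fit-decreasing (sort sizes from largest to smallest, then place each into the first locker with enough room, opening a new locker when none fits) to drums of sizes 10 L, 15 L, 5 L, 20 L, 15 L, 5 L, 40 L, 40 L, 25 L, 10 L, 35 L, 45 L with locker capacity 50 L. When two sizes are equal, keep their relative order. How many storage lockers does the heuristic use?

Sorted descending: 45, 40, 40, 35, 25, 20, 15, 15, 10, 10, 5, 5.
  45 → locker 1 (new)  [load 45/50]
  40 → locker 2 (new)  [load 40/50]
  40 → locker 3 (new)  [load 40/50]
  35 → locker 4 (new)  [load 35/50]
  25 → locker 5 (new)  [load 25/50]
  20 → locker 5  [load 45/50]
  15 → locker 4  [load 50/50]
  15 → locker 6 (new)  [load 15/50]
  10 → locker 2  [load 50/50]
  10 → locker 3  [load 50/50]
  5 → locker 1  [load 50/50]
  5 → locker 5  [load 50/50]
6 storage lockers opened.

6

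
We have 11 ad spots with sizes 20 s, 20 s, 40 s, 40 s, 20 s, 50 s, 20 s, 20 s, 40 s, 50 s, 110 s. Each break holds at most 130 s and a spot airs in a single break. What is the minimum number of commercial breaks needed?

4

Total = 110 + 50 + 50 + 40 + 40 + 40 + 20 + 20 + 20 + 20 + 20 = 430 s.
Lower bound: ⌈430/130⌉ = 4 commercial breaks.
A packing using 4 commercial breaks:
  break 1: 110 + 20 = 130
  break 2: 50 + 50 + 20 = 120
  break 3: 40 + 40 + 40 = 120
  break 4: 20 + 20 + 20 = 60
This matches the lower bound, so 4 is optimal.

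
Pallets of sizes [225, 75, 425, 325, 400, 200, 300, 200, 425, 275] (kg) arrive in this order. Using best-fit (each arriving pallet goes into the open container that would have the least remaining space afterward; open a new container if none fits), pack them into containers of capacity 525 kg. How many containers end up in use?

  225 → container 1 (new)  [load 225/525]
  75 → container 1  [load 300/525]
  425 → container 2 (new)  [load 425/525]
  325 → container 3 (new)  [load 325/525]
  400 → container 4 (new)  [load 400/525]
  200 → container 3  [load 525/525]
  300 → container 5 (new)  [load 300/525]
  200 → container 1  [load 500/525]
  425 → container 6 (new)  [load 425/525]
  275 → container 7 (new)  [load 275/525]
7 containers opened.

7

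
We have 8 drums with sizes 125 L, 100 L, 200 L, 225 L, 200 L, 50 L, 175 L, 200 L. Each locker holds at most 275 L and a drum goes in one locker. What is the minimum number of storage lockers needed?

Total = 225 + 200 + 200 + 200 + 175 + 125 + 100 + 50 = 1275 L.
Lower bound: ⌈1275/275⌉ = 5 storage lockers.
A packing using 6 storage lockers:
  locker 1: 225 + 50 = 275
  locker 2: 200 = 200
  locker 3: 200 = 200
  locker 4: 200 = 200
  locker 5: 175 + 100 = 275
  locker 6: 125 = 125
No arrangement into 5 storage lockers stays within capacity, so 6 is optimal.

6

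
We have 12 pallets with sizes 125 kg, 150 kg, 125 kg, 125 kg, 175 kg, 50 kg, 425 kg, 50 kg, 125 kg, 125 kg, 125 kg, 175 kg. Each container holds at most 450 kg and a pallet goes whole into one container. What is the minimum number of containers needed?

Total = 425 + 175 + 175 + 150 + 125 + 125 + 125 + 125 + 125 + 125 + 50 + 50 = 1775 kg.
Lower bound: ⌈1775/450⌉ = 4 containers.
A packing using 5 containers:
  container 1: 425 = 425
  container 2: 175 + 175 + 50 + 50 = 450
  container 3: 150 + 125 + 125 = 400
  container 4: 125 + 125 + 125 = 375
  container 5: 125 = 125
No arrangement into 4 containers stays within capacity, so 5 is optimal.

5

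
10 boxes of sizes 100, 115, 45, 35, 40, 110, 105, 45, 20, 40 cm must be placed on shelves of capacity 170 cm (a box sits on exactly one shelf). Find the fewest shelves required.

5

Total = 115 + 110 + 105 + 100 + 45 + 45 + 40 + 40 + 35 + 20 = 655 cm.
Lower bound: ⌈655/170⌉ = 4 shelves.
A packing using 5 shelves:
  shelf 1: 115 + 45 = 160
  shelf 2: 110 + 45 = 155
  shelf 3: 105 + 40 + 20 = 165
  shelf 4: 100 + 40 = 140
  shelf 5: 35 = 35
No arrangement into 4 shelves stays within capacity, so 5 is optimal.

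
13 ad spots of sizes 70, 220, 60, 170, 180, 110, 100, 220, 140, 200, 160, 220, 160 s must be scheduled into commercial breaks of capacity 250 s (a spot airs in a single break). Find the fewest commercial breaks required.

10

Total = 220 + 220 + 220 + 200 + 180 + 170 + 160 + 160 + 140 + 110 + 100 + 70 + 60 = 2010 s.
Lower bound: ⌈2010/250⌉ = 9 commercial breaks.
A packing using 10 commercial breaks:
  break 1: 220 = 220
  break 2: 220 = 220
  break 3: 220 = 220
  break 4: 200 = 200
  break 5: 180 + 70 = 250
  break 6: 170 + 60 = 230
  break 7: 160 = 160
  break 8: 160 = 160
  break 9: 140 + 110 = 250
  break 10: 100 = 100
No arrangement into 9 commercial breaks stays within capacity, so 10 is optimal.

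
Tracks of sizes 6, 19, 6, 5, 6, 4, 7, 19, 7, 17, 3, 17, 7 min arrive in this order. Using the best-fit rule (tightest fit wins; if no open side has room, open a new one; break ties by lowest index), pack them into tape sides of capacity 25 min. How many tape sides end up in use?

6

  6 → side 1 (new)  [load 6/25]
  19 → side 1  [load 25/25]
  6 → side 2 (new)  [load 6/25]
  5 → side 2  [load 11/25]
  6 → side 2  [load 17/25]
  4 → side 2  [load 21/25]
  7 → side 3 (new)  [load 7/25]
  19 → side 4 (new)  [load 19/25]
  7 → side 3  [load 14/25]
  17 → side 5 (new)  [load 17/25]
  3 → side 2  [load 24/25]
  17 → side 6 (new)  [load 17/25]
  7 → side 5  [load 24/25]
6 tape sides opened.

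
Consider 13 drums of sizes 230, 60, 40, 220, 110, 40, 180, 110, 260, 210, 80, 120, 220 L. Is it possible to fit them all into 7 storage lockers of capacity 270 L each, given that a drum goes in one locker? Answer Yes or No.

Total = 1880 L; ⌈1880/270⌉ = 7.
The bound of 7 does not rule out 7, but exhaustive search shows no assignment into 7 storage lockers of capacity 270 L exists — the minimum is 8.

No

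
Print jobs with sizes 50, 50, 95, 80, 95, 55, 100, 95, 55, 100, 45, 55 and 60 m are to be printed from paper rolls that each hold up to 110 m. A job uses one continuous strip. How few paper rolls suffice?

Total = 100 + 100 + 95 + 95 + 95 + 80 + 60 + 55 + 55 + 55 + 50 + 50 + 45 = 935 m.
Lower bound: ⌈935/110⌉ = 9 paper rolls.
A packing using 10 paper rolls:
  roll 1: 100 = 100
  roll 2: 100 = 100
  roll 3: 95 = 95
  roll 4: 95 = 95
  roll 5: 95 = 95
  roll 6: 80 = 80
  roll 7: 60 + 50 = 110
  roll 8: 55 + 55 = 110
  roll 9: 55 + 50 = 105
  roll 10: 45 = 45
No arrangement into 9 paper rolls stays within capacity, so 10 is optimal.

10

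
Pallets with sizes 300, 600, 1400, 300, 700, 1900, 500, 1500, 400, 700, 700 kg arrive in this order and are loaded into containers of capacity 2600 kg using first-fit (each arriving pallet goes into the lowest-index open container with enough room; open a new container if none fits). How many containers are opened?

4

  300 → container 1 (new)  [load 300/2600]
  600 → container 1  [load 900/2600]
  1400 → container 1  [load 2300/2600]
  300 → container 1  [load 2600/2600]
  700 → container 2 (new)  [load 700/2600]
  1900 → container 2  [load 2600/2600]
  500 → container 3 (new)  [load 500/2600]
  1500 → container 3  [load 2000/2600]
  400 → container 3  [load 2400/2600]
  700 → container 4 (new)  [load 700/2600]
  700 → container 4  [load 1400/2600]
4 containers opened.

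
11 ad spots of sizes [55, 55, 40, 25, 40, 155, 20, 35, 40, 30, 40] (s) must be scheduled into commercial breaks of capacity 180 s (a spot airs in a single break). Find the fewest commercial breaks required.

3

Total = 155 + 55 + 55 + 40 + 40 + 40 + 40 + 35 + 30 + 25 + 20 = 535 s.
Lower bound: ⌈535/180⌉ = 3 commercial breaks.
A packing using 3 commercial breaks:
  break 1: 155 + 25 = 180
  break 2: 55 + 55 + 40 + 30 = 180
  break 3: 40 + 40 + 40 + 35 + 20 = 175
This matches the lower bound, so 3 is optimal.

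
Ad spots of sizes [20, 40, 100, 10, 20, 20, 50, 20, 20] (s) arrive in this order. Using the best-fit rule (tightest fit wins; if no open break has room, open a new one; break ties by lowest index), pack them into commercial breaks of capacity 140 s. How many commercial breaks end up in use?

  20 → break 1 (new)  [load 20/140]
  40 → break 1  [load 60/140]
  100 → break 2 (new)  [load 100/140]
  10 → break 2  [load 110/140]
  20 → break 2  [load 130/140]
  20 → break 1  [load 80/140]
  50 → break 1  [load 130/140]
  20 → break 3 (new)  [load 20/140]
  20 → break 3  [load 40/140]
3 commercial breaks opened.

3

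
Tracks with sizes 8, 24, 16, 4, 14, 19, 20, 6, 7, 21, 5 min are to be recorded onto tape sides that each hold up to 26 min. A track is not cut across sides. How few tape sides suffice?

Total = 24 + 21 + 20 + 19 + 16 + 14 + 8 + 7 + 6 + 5 + 4 = 144 min.
Lower bound: ⌈144/26⌉ = 6 tape sides.
A packing using 6 tape sides:
  side 1: 24 = 24
  side 2: 21 + 5 = 26
  side 3: 20 + 6 = 26
  side 4: 19 + 7 = 26
  side 5: 16 + 8 = 24
  side 6: 14 + 4 = 18
This matches the lower bound, so 6 is optimal.

6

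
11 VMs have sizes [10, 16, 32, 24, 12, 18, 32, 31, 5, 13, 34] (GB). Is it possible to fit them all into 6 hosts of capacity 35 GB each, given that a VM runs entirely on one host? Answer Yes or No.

Total = 227 GB; ⌈227/35⌉ = 7.
At least 7 hosts are required, but only 6 are allowed.

No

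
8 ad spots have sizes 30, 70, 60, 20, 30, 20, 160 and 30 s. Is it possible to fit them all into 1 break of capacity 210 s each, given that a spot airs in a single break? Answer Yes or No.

Total = 420 s; ⌈420/210⌉ = 2.
At least 2 commercial breaks are required, but only 1 is allowed.

No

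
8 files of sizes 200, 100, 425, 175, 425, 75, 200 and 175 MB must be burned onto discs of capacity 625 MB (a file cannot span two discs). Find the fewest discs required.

3

Total = 425 + 425 + 200 + 200 + 175 + 175 + 100 + 75 = 1775 MB.
Lower bound: ⌈1775/625⌉ = 3 discs.
A packing using 3 discs:
  disc 1: 425 + 200 = 625
  disc 2: 425 + 200 = 625
  disc 3: 175 + 175 + 100 + 75 = 525
This matches the lower bound, so 3 is optimal.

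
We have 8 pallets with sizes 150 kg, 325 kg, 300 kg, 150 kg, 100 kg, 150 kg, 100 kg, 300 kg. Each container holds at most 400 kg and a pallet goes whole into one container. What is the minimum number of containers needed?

Total = 325 + 300 + 300 + 150 + 150 + 150 + 100 + 100 = 1575 kg.
Lower bound: ⌈1575/400⌉ = 4 containers.
A packing using 5 containers:
  container 1: 325 = 325
  container 2: 300 + 100 = 400
  container 3: 300 + 100 = 400
  container 4: 150 + 150 = 300
  container 5: 150 = 150
No arrangement into 4 containers stays within capacity, so 5 is optimal.

5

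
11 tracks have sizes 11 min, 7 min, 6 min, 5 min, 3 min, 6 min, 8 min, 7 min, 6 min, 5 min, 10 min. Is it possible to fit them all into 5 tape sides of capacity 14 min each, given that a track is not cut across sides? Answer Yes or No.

Total = 74 min; ⌈74/14⌉ = 6.
At least 6 tape sides are required, but only 5 are allowed.

No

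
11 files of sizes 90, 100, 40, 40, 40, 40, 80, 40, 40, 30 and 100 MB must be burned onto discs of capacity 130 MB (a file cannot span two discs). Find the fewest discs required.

Total = 100 + 100 + 90 + 80 + 40 + 40 + 40 + 40 + 40 + 40 + 30 = 640 MB.
Lower bound: ⌈640/130⌉ = 5 discs.
A packing using 6 discs:
  disc 1: 100 + 30 = 130
  disc 2: 100 = 100
  disc 3: 90 + 40 = 130
  disc 4: 80 + 40 = 120
  disc 5: 40 + 40 + 40 = 120
  disc 6: 40 = 40
No arrangement into 5 discs stays within capacity, so 6 is optimal.

6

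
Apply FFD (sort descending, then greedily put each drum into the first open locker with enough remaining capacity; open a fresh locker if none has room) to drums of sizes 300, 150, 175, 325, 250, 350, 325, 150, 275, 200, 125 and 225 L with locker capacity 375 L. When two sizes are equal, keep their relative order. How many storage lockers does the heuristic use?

9

Sorted descending: 350, 325, 325, 300, 275, 250, 225, 200, 175, 150, 150, 125.
  350 → locker 1 (new)  [load 350/375]
  325 → locker 2 (new)  [load 325/375]
  325 → locker 3 (new)  [load 325/375]
  300 → locker 4 (new)  [load 300/375]
  275 → locker 5 (new)  [load 275/375]
  250 → locker 6 (new)  [load 250/375]
  225 → locker 7 (new)  [load 225/375]
  200 → locker 8 (new)  [load 200/375]
  175 → locker 8  [load 375/375]
  150 → locker 7  [load 375/375]
  150 → locker 9 (new)  [load 150/375]
  125 → locker 6  [load 375/375]
9 storage lockers opened.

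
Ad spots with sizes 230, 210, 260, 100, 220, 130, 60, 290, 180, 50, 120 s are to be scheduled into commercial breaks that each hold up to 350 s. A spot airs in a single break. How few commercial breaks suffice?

Total = 290 + 260 + 230 + 220 + 210 + 180 + 130 + 120 + 100 + 60 + 50 = 1850 s.
Lower bound: ⌈1850/350⌉ = 6 commercial breaks.
A packing using 6 commercial breaks:
  break 1: 290 + 60 = 350
  break 2: 260 + 50 = 310
  break 3: 230 + 120 = 350
  break 4: 220 + 130 = 350
  break 5: 210 + 100 = 310
  break 6: 180 = 180
This matches the lower bound, so 6 is optimal.

6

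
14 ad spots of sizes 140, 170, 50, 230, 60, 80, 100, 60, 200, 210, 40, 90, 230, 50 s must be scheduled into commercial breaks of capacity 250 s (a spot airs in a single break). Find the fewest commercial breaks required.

Total = 230 + 230 + 210 + 200 + 170 + 140 + 100 + 90 + 80 + 60 + 60 + 50 + 50 + 40 = 1710 s.
Lower bound: ⌈1710/250⌉ = 7 commercial breaks.
A packing using 7 commercial breaks:
  break 1: 230 = 230
  break 2: 230 = 230
  break 3: 210 + 40 = 250
  break 4: 200 + 50 = 250
  break 5: 170 + 80 = 250
  break 6: 140 + 60 + 50 = 250
  break 7: 100 + 90 + 60 = 250
This matches the lower bound, so 7 is optimal.

7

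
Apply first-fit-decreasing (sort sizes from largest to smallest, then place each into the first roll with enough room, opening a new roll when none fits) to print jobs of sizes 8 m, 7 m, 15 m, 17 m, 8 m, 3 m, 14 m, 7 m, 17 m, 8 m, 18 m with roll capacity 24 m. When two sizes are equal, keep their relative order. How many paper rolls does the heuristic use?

Sorted descending: 18, 17, 17, 15, 14, 8, 8, 8, 7, 7, 3.
  18 → roll 1 (new)  [load 18/24]
  17 → roll 2 (new)  [load 17/24]
  17 → roll 3 (new)  [load 17/24]
  15 → roll 4 (new)  [load 15/24]
  14 → roll 5 (new)  [load 14/24]
  8 → roll 4  [load 23/24]
  8 → roll 5  [load 22/24]
  8 → roll 6 (new)  [load 8/24]
  7 → roll 2  [load 24/24]
  7 → roll 3  [load 24/24]
  3 → roll 1  [load 21/24]
6 paper rolls opened.

6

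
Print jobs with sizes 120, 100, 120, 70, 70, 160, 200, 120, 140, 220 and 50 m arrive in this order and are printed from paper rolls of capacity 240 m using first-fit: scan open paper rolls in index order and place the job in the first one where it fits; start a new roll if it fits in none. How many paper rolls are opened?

  120 → roll 1 (new)  [load 120/240]
  100 → roll 1  [load 220/240]
  120 → roll 2 (new)  [load 120/240]
  70 → roll 2  [load 190/240]
  70 → roll 3 (new)  [load 70/240]
  160 → roll 3  [load 230/240]
  200 → roll 4 (new)  [load 200/240]
  120 → roll 5 (new)  [load 120/240]
  140 → roll 6 (new)  [load 140/240]
  220 → roll 7 (new)  [load 220/240]
  50 → roll 2  [load 240/240]
7 paper rolls opened.

7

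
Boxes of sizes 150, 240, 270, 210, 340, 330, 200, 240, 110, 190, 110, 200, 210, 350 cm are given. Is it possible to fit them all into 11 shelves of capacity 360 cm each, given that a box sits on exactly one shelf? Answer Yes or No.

Yes

A valid assignment using 11 shelves:
  shelf 1: 350 = 350
  shelf 2: 340 = 340
  shelf 3: 330 = 330
  shelf 4: 270 = 270
  shelf 5: 240 + 110 = 350
  shelf 6: 240 + 110 = 350
  shelf 7: 210 + 150 = 360
  shelf 8: 210 = 210
  shelf 9: 200 = 200
  shelf 10: 200 = 200
  shelf 11: 190 = 190
Every load is within 360 cm, so 11 shelves suffice.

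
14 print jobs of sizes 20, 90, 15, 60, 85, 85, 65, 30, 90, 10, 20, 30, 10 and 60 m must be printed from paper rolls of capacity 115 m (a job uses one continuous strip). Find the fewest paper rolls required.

Total = 90 + 90 + 85 + 85 + 65 + 60 + 60 + 30 + 30 + 20 + 20 + 15 + 10 + 10 = 670 m.
Lower bound: ⌈670/115⌉ = 6 paper rolls.
Also, 7 print jobs each exceed 115/2 m, and no two of those can share a roll, so at least 7 paper rolls are needed.
A packing using 7 paper rolls:
  roll 1: 90 + 20 = 110
  roll 2: 90 + 20 = 110
  roll 3: 85 + 30 = 115
  roll 4: 85 + 30 = 115
  roll 5: 65 + 15 + 10 + 10 = 100
  roll 6: 60 = 60
  roll 7: 60 = 60
This matches the lower bound, so 7 is optimal.

7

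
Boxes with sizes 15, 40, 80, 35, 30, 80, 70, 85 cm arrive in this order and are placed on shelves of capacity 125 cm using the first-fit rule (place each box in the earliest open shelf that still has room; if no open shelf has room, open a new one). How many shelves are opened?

  15 → shelf 1 (new)  [load 15/125]
  40 → shelf 1  [load 55/125]
  80 → shelf 2 (new)  [load 80/125]
  35 → shelf 1  [load 90/125]
  30 → shelf 1  [load 120/125]
  80 → shelf 3 (new)  [load 80/125]
  70 → shelf 4 (new)  [load 70/125]
  85 → shelf 5 (new)  [load 85/125]
5 shelves opened.

5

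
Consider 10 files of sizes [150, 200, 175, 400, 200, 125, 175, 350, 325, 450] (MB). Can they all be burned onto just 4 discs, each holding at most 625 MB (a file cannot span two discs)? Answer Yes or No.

No

Total = 2550 MB; ⌈2550/625⌉ = 5.
At least 5 discs are required, but only 4 are allowed.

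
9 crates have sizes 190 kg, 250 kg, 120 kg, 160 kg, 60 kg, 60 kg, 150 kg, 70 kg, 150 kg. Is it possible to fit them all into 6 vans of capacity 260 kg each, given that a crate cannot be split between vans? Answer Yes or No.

A valid assignment using 6 vans:
  van 1: 250 = 250
  van 2: 190 + 70 = 260
  van 3: 160 + 60 = 220
  van 4: 150 + 60 = 210
  van 5: 150 = 150
  van 6: 120 = 120
Every load is within 260 kg, so 6 vans suffice.

Yes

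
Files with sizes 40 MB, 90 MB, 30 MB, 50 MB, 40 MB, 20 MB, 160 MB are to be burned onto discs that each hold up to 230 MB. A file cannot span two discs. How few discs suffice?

2

Total = 160 + 90 + 50 + 40 + 40 + 30 + 20 = 430 MB.
Lower bound: ⌈430/230⌉ = 2 discs.
A packing using 2 discs:
  disc 1: 160 + 50 + 20 = 230
  disc 2: 90 + 40 + 40 + 30 = 200
This matches the lower bound, so 2 is optimal.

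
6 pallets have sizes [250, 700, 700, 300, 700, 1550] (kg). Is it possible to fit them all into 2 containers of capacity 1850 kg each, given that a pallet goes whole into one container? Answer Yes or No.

No

Total = 4200 kg; ⌈4200/1850⌉ = 3.
At least 3 containers are required, but only 2 are allowed.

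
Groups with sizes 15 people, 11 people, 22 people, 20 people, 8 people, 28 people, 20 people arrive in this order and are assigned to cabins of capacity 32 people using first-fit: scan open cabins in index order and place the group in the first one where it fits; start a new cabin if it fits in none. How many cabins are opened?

  15 → cabin 1 (new)  [load 15/32]
  11 → cabin 1  [load 26/32]
  22 → cabin 2 (new)  [load 22/32]
  20 → cabin 3 (new)  [load 20/32]
  8 → cabin 2  [load 30/32]
  28 → cabin 4 (new)  [load 28/32]
  20 → cabin 5 (new)  [load 20/32]
5 cabins opened.

5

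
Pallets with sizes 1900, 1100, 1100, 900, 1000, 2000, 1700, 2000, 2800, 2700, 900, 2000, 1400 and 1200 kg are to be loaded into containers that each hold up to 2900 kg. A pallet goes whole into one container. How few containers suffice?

Total = 2800 + 2700 + 2000 + 2000 + 2000 + 1900 + 1700 + 1400 + 1200 + 1100 + 1100 + 1000 + 900 + 900 = 22700 kg.
Lower bound: ⌈22700/2900⌉ = 8 containers.
A packing using 9 containers:
  container 1: 2800 = 2800
  container 2: 2700 = 2700
  container 3: 2000 + 900 = 2900
  container 4: 2000 + 900 = 2900
  container 5: 2000 = 2000
  container 6: 1900 + 1000 = 2900
  container 7: 1700 + 1200 = 2900
  container 8: 1400 + 1100 = 2500
  container 9: 1100 = 1100
No arrangement into 8 containers stays within capacity, so 9 is optimal.

9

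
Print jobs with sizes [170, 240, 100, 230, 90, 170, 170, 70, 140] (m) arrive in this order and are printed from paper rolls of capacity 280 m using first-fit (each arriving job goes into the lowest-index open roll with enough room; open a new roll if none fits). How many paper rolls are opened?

  170 → roll 1 (new)  [load 170/280]
  240 → roll 2 (new)  [load 240/280]
  100 → roll 1  [load 270/280]
  230 → roll 3 (new)  [load 230/280]
  90 → roll 4 (new)  [load 90/280]
  170 → roll 4  [load 260/280]
  170 → roll 5 (new)  [load 170/280]
  70 → roll 5  [load 240/280]
  140 → roll 6 (new)  [load 140/280]
6 paper rolls opened.

6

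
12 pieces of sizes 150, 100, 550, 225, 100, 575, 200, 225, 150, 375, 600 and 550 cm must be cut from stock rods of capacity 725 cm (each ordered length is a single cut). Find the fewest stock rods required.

Total = 600 + 575 + 550 + 550 + 375 + 225 + 225 + 200 + 150 + 150 + 100 + 100 = 3800 cm.
Lower bound: ⌈3800/725⌉ = 6 stock rods.
A packing using 6 stock rods:
  stock rod 1: 600 + 100 = 700
  stock rod 2: 575 + 150 = 725
  stock rod 3: 550 + 150 = 700
  stock rod 4: 550 + 100 = 650
  stock rod 5: 375 + 225 = 600
  stock rod 6: 225 + 200 = 425
This matches the lower bound, so 6 is optimal.

6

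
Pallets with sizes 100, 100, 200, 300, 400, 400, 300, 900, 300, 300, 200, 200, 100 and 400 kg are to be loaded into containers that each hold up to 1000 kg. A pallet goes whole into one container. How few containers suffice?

5

Total = 900 + 400 + 400 + 400 + 300 + 300 + 300 + 300 + 200 + 200 + 200 + 100 + 100 + 100 = 4200 kg.
Lower bound: ⌈4200/1000⌉ = 5 containers.
A packing using 5 containers:
  container 1: 900 + 100 = 1000
  container 2: 400 + 400 + 200 = 1000
  container 3: 400 + 300 + 300 = 1000
  container 4: 300 + 300 + 200 + 200 = 1000
  container 5: 100 + 100 = 200
This matches the lower bound, so 5 is optimal.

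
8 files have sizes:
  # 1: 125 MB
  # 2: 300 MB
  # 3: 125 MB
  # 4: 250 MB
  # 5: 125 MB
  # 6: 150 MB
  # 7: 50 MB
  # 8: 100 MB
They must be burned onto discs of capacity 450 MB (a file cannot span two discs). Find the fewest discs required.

Total = 300 + 250 + 150 + 125 + 125 + 125 + 100 + 50 = 1225 MB.
Lower bound: ⌈1225/450⌉ = 3 discs.
A packing using 3 discs:
  disc 1: 300 + 150 = 450
  disc 2: 250 + 125 + 50 = 425
  disc 3: 125 + 125 + 100 = 350
This matches the lower bound, so 3 is optimal.

3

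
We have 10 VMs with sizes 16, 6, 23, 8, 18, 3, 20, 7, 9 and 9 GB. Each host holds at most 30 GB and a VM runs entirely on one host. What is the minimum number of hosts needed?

Total = 23 + 20 + 18 + 16 + 9 + 9 + 8 + 7 + 6 + 3 = 119 GB.
Lower bound: ⌈119/30⌉ = 4 hosts.
A packing using 4 hosts:
  host 1: 23 + 7 = 30
  host 2: 20 + 9 = 29
  host 3: 18 + 9 + 3 = 30
  host 4: 16 + 8 + 6 = 30
This matches the lower bound, so 4 is optimal.

4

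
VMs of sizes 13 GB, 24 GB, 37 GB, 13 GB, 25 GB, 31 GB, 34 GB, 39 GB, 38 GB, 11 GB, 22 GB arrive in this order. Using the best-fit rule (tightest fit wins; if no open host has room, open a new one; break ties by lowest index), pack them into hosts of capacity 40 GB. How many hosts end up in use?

  13 → host 1 (new)  [load 13/40]
  24 → host 1  [load 37/40]
  37 → host 2 (new)  [load 37/40]
  13 → host 3 (new)  [load 13/40]
  25 → host 3  [load 38/40]
  31 → host 4 (new)  [load 31/40]
  34 → host 5 (new)  [load 34/40]
  39 → host 6 (new)  [load 39/40]
  38 → host 7 (new)  [load 38/40]
  11 → host 8 (new)  [load 11/40]
  22 → host 8  [load 33/40]
8 hosts opened.

8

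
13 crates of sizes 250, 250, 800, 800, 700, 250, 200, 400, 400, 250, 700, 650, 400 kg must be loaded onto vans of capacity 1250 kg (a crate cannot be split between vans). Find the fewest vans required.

Total = 800 + 800 + 700 + 700 + 650 + 400 + 400 + 400 + 250 + 250 + 250 + 250 + 200 = 6050 kg.
Lower bound: ⌈6050/1250⌉ = 5 vans.
A packing using 5 vans:
  van 1: 800 + 400 = 1200
  van 2: 800 + 400 = 1200
  van 3: 700 + 250 + 250 = 1200
  van 4: 700 + 250 + 250 = 1200
  van 5: 650 + 400 + 200 = 1250
This matches the lower bound, so 5 is optimal.

5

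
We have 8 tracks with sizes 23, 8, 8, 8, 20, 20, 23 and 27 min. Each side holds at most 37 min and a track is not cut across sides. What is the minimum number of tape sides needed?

5

Total = 27 + 23 + 23 + 20 + 20 + 8 + 8 + 8 = 137 min.
Lower bound: ⌈137/37⌉ = 4 tape sides.
Also, 5 tracks each exceed 37/2 min, and no two of those can share a side, so at least 5 tape sides are needed.
A packing using 5 tape sides:
  side 1: 27 + 8 = 35
  side 2: 23 + 8 = 31
  side 3: 23 + 8 = 31
  side 4: 20 = 20
  side 5: 20 = 20
This matches the lower bound, so 5 is optimal.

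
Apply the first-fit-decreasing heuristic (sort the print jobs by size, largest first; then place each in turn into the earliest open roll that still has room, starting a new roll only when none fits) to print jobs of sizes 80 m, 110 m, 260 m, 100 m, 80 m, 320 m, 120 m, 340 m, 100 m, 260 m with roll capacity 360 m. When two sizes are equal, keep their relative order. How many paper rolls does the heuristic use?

6

Sorted descending: 340, 320, 260, 260, 120, 110, 100, 100, 80, 80.
  340 → roll 1 (new)  [load 340/360]
  320 → roll 2 (new)  [load 320/360]
  260 → roll 3 (new)  [load 260/360]
  260 → roll 4 (new)  [load 260/360]
  120 → roll 5 (new)  [load 120/360]
  110 → roll 5  [load 230/360]
  100 → roll 3  [load 360/360]
  100 → roll 4  [load 360/360]
  80 → roll 5  [load 310/360]
  80 → roll 6 (new)  [load 80/360]
6 paper rolls opened.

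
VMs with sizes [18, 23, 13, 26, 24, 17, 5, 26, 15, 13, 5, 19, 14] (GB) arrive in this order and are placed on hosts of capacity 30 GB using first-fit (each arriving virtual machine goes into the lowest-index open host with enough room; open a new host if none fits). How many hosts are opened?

9

  18 → host 1 (new)  [load 18/30]
  23 → host 2 (new)  [load 23/30]
  13 → host 3 (new)  [load 13/30]
  26 → host 4 (new)  [load 26/30]
  24 → host 5 (new)  [load 24/30]
  17 → host 3  [load 30/30]
  5 → host 1  [load 23/30]
  26 → host 6 (new)  [load 26/30]
  15 → host 7 (new)  [load 15/30]
  13 → host 7  [load 28/30]
  5 → host 1  [load 28/30]
  19 → host 8 (new)  [load 19/30]
  14 → host 9 (new)  [load 14/30]
9 hosts opened.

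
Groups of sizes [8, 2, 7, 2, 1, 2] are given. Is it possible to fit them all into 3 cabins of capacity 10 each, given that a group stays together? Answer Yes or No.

Yes

A valid assignment using 3 cabins:
  cabin 1: 8 + 2 = 10
  cabin 2: 7 + 2 + 1 = 10
  cabin 3: 2 = 2
Every load is within 10, so 3 cabins suffice.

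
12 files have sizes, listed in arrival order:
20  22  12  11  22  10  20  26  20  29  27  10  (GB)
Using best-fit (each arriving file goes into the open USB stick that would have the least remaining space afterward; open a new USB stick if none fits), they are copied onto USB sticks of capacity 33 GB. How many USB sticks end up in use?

  20 → USB stick 1 (new)  [load 20/33]
  22 → USB stick 2 (new)  [load 22/33]
  12 → USB stick 1  [load 32/33]
  11 → USB stick 2  [load 33/33]
  22 → USB stick 3 (new)  [load 22/33]
  10 → USB stick 3  [load 32/33]
  20 → USB stick 4 (new)  [load 20/33]
  26 → USB stick 5 (new)  [load 26/33]
  20 → USB stick 6 (new)  [load 20/33]
  29 → USB stick 7 (new)  [load 29/33]
  27 → USB stick 8 (new)  [load 27/33]
  10 → USB stick 4  [load 30/33]
8 USB sticks opened.

8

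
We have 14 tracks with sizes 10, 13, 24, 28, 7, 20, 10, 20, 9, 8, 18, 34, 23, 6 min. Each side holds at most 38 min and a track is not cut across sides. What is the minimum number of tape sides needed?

Total = 34 + 28 + 24 + 23 + 20 + 20 + 18 + 13 + 10 + 10 + 9 + 8 + 7 + 6 = 230 min.
Lower bound: ⌈230/38⌉ = 7 tape sides.
A packing using 7 tape sides:
  side 1: 34 = 34
  side 2: 28 + 10 = 38
  side 3: 24 + 13 = 37
  side 4: 23 + 10 = 33
  side 5: 20 + 18 = 38
  side 6: 20 + 9 + 8 = 37
  side 7: 7 + 6 = 13
This matches the lower bound, so 7 is optimal.

7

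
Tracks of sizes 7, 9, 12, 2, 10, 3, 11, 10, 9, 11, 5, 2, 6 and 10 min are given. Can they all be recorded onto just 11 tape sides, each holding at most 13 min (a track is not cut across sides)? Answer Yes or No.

Yes

A valid assignment using 10 tape sides:
  side 1: 12 = 12
  side 2: 11 + 2 = 13
  side 3: 11 + 2 = 13
  side 4: 10 + 3 = 13
  side 5: 10 = 10
  side 6: 10 = 10
  side 7: 9 = 9
  side 8: 9 = 9
  side 9: 7 + 6 = 13
  side 10: 5 = 5
That uses only 10 ≤ 11, so 11 tape sides are enough.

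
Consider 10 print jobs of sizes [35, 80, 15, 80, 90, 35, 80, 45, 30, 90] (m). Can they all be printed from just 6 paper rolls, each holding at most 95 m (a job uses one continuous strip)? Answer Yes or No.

Total = 580 m; ⌈580/95⌉ = 7.
At least 7 paper rolls are required, but only 6 are allowed.

No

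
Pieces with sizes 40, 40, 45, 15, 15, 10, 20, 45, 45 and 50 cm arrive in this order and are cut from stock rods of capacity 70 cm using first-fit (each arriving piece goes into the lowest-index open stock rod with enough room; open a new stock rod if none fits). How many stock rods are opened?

6

  40 → stock rod 1 (new)  [load 40/70]
  40 → stock rod 2 (new)  [load 40/70]
  45 → stock rod 3 (new)  [load 45/70]
  15 → stock rod 1  [load 55/70]
  15 → stock rod 1  [load 70/70]
  10 → stock rod 2  [load 50/70]
  20 → stock rod 2  [load 70/70]
  45 → stock rod 4 (new)  [load 45/70]
  45 → stock rod 5 (new)  [load 45/70]
  50 → stock rod 6 (new)  [load 50/70]
6 stock rods opened.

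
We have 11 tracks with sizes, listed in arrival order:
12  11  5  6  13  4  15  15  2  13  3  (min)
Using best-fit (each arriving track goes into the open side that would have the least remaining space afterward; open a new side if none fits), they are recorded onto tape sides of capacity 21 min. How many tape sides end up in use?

6

  12 → side 1 (new)  [load 12/21]
  11 → side 2 (new)  [load 11/21]
  5 → side 1  [load 17/21]
  6 → side 2  [load 17/21]
  13 → side 3 (new)  [load 13/21]
  4 → side 1  [load 21/21]
  15 → side 4 (new)  [load 15/21]
  15 → side 5 (new)  [load 15/21]
  2 → side 2  [load 19/21]
  13 → side 6 (new)  [load 13/21]
  3 → side 4  [load 18/21]
6 tape sides opened.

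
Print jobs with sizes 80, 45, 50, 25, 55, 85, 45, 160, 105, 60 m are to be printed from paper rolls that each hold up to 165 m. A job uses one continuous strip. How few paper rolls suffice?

5

Total = 160 + 105 + 85 + 80 + 60 + 55 + 50 + 45 + 45 + 25 = 710 m.
Lower bound: ⌈710/165⌉ = 5 paper rolls.
A packing using 5 paper rolls:
  roll 1: 160 = 160
  roll 2: 105 + 60 = 165
  roll 3: 85 + 80 = 165
  roll 4: 55 + 50 + 45 = 150
  roll 5: 45 + 25 = 70
This matches the lower bound, so 5 is optimal.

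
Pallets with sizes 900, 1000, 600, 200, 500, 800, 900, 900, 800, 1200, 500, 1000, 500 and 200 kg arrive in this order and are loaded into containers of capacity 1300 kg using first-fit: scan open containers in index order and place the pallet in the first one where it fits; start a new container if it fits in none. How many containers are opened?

  900 → container 1 (new)  [load 900/1300]
  1000 → container 2 (new)  [load 1000/1300]
  600 → container 3 (new)  [load 600/1300]
  200 → container 1  [load 1100/1300]
  500 → container 3  [load 1100/1300]
  800 → container 4 (new)  [load 800/1300]
  900 → container 5 (new)  [load 900/1300]
  900 → container 6 (new)  [load 900/1300]
  800 → container 7 (new)  [load 800/1300]
  1200 → container 8 (new)  [load 1200/1300]
  500 → container 4  [load 1300/1300]
  1000 → container 9 (new)  [load 1000/1300]
  500 → container 7  [load 1300/1300]
  200 → container 1  [load 1300/1300]
9 containers opened.

9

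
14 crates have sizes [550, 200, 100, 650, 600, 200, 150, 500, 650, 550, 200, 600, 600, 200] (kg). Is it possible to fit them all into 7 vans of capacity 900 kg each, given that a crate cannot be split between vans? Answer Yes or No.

Total = 5750 kg; ⌈5750/900⌉ = 7.
8 crates each exceed half the capacity and cannot share a van, forcing at least 8 vans.
At least 8 vans are required, but only 7 are allowed.

No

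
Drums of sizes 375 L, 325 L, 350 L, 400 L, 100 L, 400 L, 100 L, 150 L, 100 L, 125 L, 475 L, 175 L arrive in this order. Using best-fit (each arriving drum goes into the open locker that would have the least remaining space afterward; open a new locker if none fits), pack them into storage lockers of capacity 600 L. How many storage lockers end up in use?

  375 → locker 1 (new)  [load 375/600]
  325 → locker 2 (new)  [load 325/600]
  350 → locker 3 (new)  [load 350/600]
  400 → locker 4 (new)  [load 400/600]
  100 → locker 4  [load 500/600]
  400 → locker 5 (new)  [load 400/600]
  100 → locker 4  [load 600/600]
  150 → locker 5  [load 550/600]
  100 → locker 1  [load 475/600]
  125 → locker 1  [load 600/600]
  475 → locker 6 (new)  [load 475/600]
  175 → locker 3  [load 525/600]
6 storage lockers opened.

6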